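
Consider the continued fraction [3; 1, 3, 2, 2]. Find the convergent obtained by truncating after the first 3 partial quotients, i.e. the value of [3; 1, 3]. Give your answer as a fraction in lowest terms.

Start with 3.
1 + 1/(3/1) = 1 + 1/3 = 4/3
3 + 1/(4/3) = 3 + 3/4 = 15/4

15/4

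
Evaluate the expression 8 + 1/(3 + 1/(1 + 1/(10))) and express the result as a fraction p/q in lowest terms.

355/43

Work from the innermost term outward:
Start with 10.
1 + 1/(10/1) = 1 + 1/10 = 11/10
3 + 1/(11/10) = 3 + 10/11 = 43/11
8 + 1/(43/11) = 8 + 11/43 = 355/43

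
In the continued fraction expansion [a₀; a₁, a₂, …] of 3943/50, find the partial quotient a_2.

Repeatedly divide and take the remainder:
⌊3943/50⌋ = 78, remainder 43
⌊50/43⌋ = 1, remainder 7
⌊43/7⌋ = 6, remainder 1

6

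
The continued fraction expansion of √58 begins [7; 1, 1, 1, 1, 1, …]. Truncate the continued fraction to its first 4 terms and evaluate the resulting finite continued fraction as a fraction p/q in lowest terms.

23/3

a_0 = 7: 7/1
a_1 = 1: 8/1
a_2 = 1: 15/2
a_3 = 1: 23/3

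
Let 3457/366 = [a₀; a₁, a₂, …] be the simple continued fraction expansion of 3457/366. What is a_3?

Repeatedly divide and take the remainder:
3457 ÷ 366 → quotient 9, remainder 163
366 ÷ 163 → quotient 2, remainder 40
163 ÷ 40 → quotient 4, remainder 3
40 ÷ 3 → quotient 13, remainder 1

13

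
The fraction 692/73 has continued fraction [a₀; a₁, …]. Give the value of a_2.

Repeatedly divide and take the remainder:
692 = 9·73 + 35, so a_0 = 9
73 = 2·35 + 3, so a_1 = 2
35 = 11·3 + 2, so a_2 = 11

11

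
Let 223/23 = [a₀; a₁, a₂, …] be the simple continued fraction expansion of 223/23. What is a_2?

223 ÷ 23 → quotient 9, remainder 16
23 ÷ 16 → quotient 1, remainder 7
16 ÷ 7 → quotient 2, remainder 2

2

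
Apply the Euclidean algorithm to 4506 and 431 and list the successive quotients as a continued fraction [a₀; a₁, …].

[10; 2, 5, 39]

Repeatedly divide and take the remainder:
4506 = 10·431 + 196, so a_0 = 10
431 = 2·196 + 39, so a_1 = 2
196 = 5·39 + 1, so a_2 = 5
39 = 39·1 + 0, so a_3 = 39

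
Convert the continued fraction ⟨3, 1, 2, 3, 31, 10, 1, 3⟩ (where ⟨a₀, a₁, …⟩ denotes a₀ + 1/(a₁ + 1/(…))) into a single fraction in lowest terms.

49942/13499

Start with 3.
1 + 1/(3/1) = 1 + 1/3 = 4/3
10 + 1/(4/3) = 10 + 3/4 = 43/4
31 + 1/(43/4) = 31 + 4/43 = 1337/43
3 + 1/(1337/43) = 3 + 43/1337 = 4054/1337
2 + 1/(4054/1337) = 2 + 1337/4054 = 9445/4054
1 + 1/(9445/4054) = 1 + 4054/9445 = 13499/9445
3 + 1/(13499/9445) = 3 + 9445/13499 = 49942/13499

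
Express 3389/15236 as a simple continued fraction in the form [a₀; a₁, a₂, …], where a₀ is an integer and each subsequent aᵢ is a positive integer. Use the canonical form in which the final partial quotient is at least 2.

3389 = 0·15236 + 3389, so a_0 = 0
15236 = 4·3389 + 1680, so a_1 = 4
3389 = 2·1680 + 29, so a_2 = 2
1680 = 57·29 + 27, so a_3 = 57
29 = 1·27 + 2, so a_4 = 1
27 = 13·2 + 1, so a_5 = 13
2 = 2·1 + 0, so a_6 = 2

[0; 4, 2, 57, 1, 13, 2]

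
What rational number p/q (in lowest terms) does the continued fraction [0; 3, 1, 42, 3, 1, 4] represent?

822/3269

Collapse the nested fraction from the inside out:
Start with 4.
1 + 1/(4/1) = 1 + 1/4 = 5/4
3 + 1/(5/4) = 3 + 4/5 = 19/5
42 + 1/(19/5) = 42 + 5/19 = 803/19
1 + 1/(803/19) = 1 + 19/803 = 822/803
3 + 1/(822/803) = 3 + 803/822 = 3269/822
0 + 1/(3269/822) = 0 + 822/3269 = 822/3269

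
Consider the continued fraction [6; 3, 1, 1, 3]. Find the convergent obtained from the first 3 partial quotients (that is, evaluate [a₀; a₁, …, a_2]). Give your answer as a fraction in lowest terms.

25/4

Start with 1.
3 + 1/(1/1) = 3 + 1/1 = 4/1
6 + 1/(4/1) = 6 + 1/4 = 25/4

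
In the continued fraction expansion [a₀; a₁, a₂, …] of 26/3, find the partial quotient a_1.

1

Apply division with remainder until the remainder is 0:
⌊26/3⌋ = 8, remainder 2
⌊3/2⌋ = 1, remainder 1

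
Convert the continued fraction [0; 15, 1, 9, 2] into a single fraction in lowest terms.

Compute successive convergents:
a_0 = 0: 0/1
a_1 = 15: 1/15
a_2 = 1: 1/16
a_3 = 9: 10/159
a_4 = 2: 21/334

21/334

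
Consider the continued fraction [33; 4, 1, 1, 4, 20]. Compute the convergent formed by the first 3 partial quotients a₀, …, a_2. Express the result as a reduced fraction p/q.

166/5

Start with 1.
4 + 1/(1/1) = 4 + 1/1 = 5/1
33 + 1/(5/1) = 33 + 1/5 = 166/5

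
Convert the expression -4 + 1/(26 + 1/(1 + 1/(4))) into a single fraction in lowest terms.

-531/134

Starting at the tail and folding back:
Start with 4.
1 + 1/(4/1) = 1 + 1/4 = 5/4
26 + 1/(5/4) = 26 + 4/5 = 134/5
-4 + 1/(134/5) = -4 + 5/134 = -531/134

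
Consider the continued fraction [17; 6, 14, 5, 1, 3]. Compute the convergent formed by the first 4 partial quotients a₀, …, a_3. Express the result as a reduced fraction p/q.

Start with 5.
14 + 1/(5/1) = 14 + 1/5 = 71/5
6 + 1/(71/5) = 6 + 5/71 = 431/71
17 + 1/(431/71) = 17 + 71/431 = 7398/431

7398/431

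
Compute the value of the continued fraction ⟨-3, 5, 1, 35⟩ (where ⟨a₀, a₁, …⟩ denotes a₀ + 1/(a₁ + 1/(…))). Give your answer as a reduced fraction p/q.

Start with 35.
1 + 1/(35/1) = 1 + 1/35 = 36/35
5 + 1/(36/35) = 5 + 35/36 = 215/36
-3 + 1/(215/36) = -3 + 36/215 = -609/215

-609/215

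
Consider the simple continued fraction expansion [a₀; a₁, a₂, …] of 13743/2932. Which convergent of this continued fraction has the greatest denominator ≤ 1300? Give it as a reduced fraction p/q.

a_0 = 4: 4/1  (≤ bound)
a_1 = 1: 5/1  (≤ bound)
a_2 = 2: 14/3  (≤ bound)
a_3 = 5: 75/16  (≤ bound)
a_4 = 15: 1139/243  (≤ bound)
a_5 = 12: 13743/2932  (> 1300, stop)

1139/243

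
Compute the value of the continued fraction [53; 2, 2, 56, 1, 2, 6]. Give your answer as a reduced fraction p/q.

a_0 = 53: 53/1
a_1 = 2: 107/2
a_2 = 2: 267/5
a_3 = 56: 15059/282
a_4 = 1: 15326/287
a_5 = 2: 45711/856
a_6 = 6: 289592/5423

289592/5423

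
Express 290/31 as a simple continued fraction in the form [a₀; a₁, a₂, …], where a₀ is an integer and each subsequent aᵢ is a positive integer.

⌊290/31⌋ = 9, remainder 11
⌊31/11⌋ = 2, remainder 9
⌊11/9⌋ = 1, remainder 2
⌊9/2⌋ = 4, remainder 1
⌊2/1⌋ = 2, remainder 0

[9; 2, 1, 4, 2]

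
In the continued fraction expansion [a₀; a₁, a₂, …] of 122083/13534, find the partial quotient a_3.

122083 = 9·13534 + 277, so a_0 = 9
13534 = 48·277 + 238, so a_1 = 48
277 = 1·238 + 39, so a_2 = 1
238 = 6·39 + 4, so a_3 = 6

6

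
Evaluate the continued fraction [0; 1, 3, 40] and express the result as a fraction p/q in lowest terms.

121/161

Start with 40.
3 + 1/(40/1) = 3 + 1/40 = 121/40
1 + 1/(121/40) = 1 + 40/121 = 161/121
0 + 1/(161/121) = 0 + 121/161 = 121/161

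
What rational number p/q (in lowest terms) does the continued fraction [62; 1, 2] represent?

188/3

Start with 2.
1 + 1/(2/1) = 1 + 1/2 = 3/2
62 + 1/(3/2) = 62 + 2/3 = 188/3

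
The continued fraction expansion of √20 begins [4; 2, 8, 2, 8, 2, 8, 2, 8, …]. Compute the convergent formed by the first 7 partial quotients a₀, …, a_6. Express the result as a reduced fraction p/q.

a_0 = 4: 4/1
a_1 = 2: 9/2
a_2 = 8: 76/17
a_3 = 2: 161/36
a_4 = 8: 1364/305
a_5 = 2: 2889/646
a_6 = 8: 24476/5473

24476/5473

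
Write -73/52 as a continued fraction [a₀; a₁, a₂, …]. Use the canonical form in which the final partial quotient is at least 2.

Run the Euclidean algorithm, recording each quotient:
-73 = -2·52 + 31, so a_0 = -2
52 = 1·31 + 21, so a_1 = 1
31 = 1·21 + 10, so a_2 = 1
21 = 2·10 + 1, so a_3 = 2
10 = 10·1 + 0, so a_4 = 10

[-2; 1, 1, 2, 10]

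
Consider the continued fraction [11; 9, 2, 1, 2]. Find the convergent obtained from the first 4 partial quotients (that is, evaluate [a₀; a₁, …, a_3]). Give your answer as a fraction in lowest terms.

311/28

Start with 1.
2 + 1/(1/1) = 2 + 1/1 = 3/1
9 + 1/(3/1) = 9 + 1/3 = 28/3
11 + 1/(28/3) = 11 + 3/28 = 311/28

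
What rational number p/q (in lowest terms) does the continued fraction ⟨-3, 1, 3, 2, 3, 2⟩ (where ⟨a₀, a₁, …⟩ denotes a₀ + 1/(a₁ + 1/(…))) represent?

-158/71

Start with 2.
3 + 1/(2/1) = 3 + 1/2 = 7/2
2 + 1/(7/2) = 2 + 2/7 = 16/7
3 + 1/(16/7) = 3 + 7/16 = 55/16
1 + 1/(55/16) = 1 + 16/55 = 71/55
-3 + 1/(71/55) = -3 + 55/71 = -158/71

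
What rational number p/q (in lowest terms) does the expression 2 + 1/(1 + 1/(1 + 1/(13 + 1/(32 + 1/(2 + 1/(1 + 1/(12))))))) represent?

83762/33259

Start with 12.
1 + 1/(12/1) = 1 + 1/12 = 13/12
2 + 1/(13/12) = 2 + 12/13 = 38/13
32 + 1/(38/13) = 32 + 13/38 = 1229/38
13 + 1/(1229/38) = 13 + 38/1229 = 16015/1229
1 + 1/(16015/1229) = 1 + 1229/16015 = 17244/16015
1 + 1/(17244/16015) = 1 + 16015/17244 = 33259/17244
2 + 1/(33259/17244) = 2 + 17244/33259 = 83762/33259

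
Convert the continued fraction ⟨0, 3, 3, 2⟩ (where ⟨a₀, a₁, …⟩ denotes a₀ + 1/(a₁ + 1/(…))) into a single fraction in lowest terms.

7/23

a_0 = 0: 0/1
a_1 = 3: 1/3
a_2 = 3: 3/10
a_3 = 2: 7/23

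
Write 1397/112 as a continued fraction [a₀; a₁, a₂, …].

Apply division with remainder until the remainder is 0:
1397 = 12·112 + 53, so a_0 = 12
112 = 2·53 + 6, so a_1 = 2
53 = 8·6 + 5, so a_2 = 8
6 = 1·5 + 1, so a_3 = 1
5 = 5·1 + 0, so a_4 = 5

[12; 2, 8, 1, 5]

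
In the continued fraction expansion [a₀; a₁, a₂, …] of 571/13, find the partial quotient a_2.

12

Apply division with remainder until the remainder is 0:
571 = 43·13 + 12, so a_0 = 43
13 = 1·12 + 1, so a_1 = 1
12 = 12·1 + 0, so a_2 = 12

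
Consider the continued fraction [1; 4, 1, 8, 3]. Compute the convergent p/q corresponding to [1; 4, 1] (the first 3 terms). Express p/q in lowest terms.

Work from the innermost term outward:
Start with 1.
4 + 1/(1/1) = 4 + 1/1 = 5/1
1 + 1/(5/1) = 1 + 1/5 = 6/5

6/5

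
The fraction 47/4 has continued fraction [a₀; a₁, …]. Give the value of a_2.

3

47 = 11·4 + 3, so a_0 = 11
4 = 1·3 + 1, so a_1 = 1
3 = 3·1 + 0, so a_2 = 3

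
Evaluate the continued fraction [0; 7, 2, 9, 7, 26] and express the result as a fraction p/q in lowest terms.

a_0 = 0: 0/1
a_1 = 7: 1/7
a_2 = 2: 2/15
a_3 = 9: 19/142
a_4 = 7: 135/1009
a_5 = 26: 3529/26376

3529/26376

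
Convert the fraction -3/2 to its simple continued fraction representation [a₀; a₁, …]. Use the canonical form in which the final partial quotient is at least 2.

Repeatedly divide and take the remainder:
-3 ÷ 2 → quotient -2, remainder 1
2 ÷ 1 → quotient 2, remainder 0

[-2; 2]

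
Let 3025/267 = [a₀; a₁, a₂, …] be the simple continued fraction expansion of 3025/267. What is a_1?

Apply division with remainder until the remainder is 0:
⌊3025/267⌋ = 11, remainder 88
⌊267/88⌋ = 3, remainder 3

3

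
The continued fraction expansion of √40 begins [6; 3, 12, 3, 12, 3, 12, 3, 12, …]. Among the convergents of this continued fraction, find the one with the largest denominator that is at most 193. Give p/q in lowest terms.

721/114

List convergents until the denominator exceeds the bound:
a_0 = 6: 6/1  (≤ bound)
a_1 = 3: 19/3  (≤ bound)
a_2 = 12: 234/37  (≤ bound)
a_3 = 3: 721/114  (≤ bound)
a_4 = 12: 8886/1405  (> 193, stop)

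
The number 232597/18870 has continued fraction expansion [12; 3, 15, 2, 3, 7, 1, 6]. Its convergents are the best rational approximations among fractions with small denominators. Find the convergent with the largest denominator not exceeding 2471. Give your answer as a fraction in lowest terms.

29731/2412

a_0 = 12: 12/1  (≤ bound)
a_1 = 3: 37/3  (≤ bound)
a_2 = 15: 567/46  (≤ bound)
a_3 = 2: 1171/95  (≤ bound)
a_4 = 3: 4080/331  (≤ bound)
a_5 = 7: 29731/2412  (≤ bound)
a_6 = 1: 33811/2743  (> 2471, stop)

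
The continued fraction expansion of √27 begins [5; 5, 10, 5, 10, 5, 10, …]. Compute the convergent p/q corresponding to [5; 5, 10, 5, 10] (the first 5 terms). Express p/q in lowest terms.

Build up convergents one term at a time:
a_0 = 5: 5/1
a_1 = 5: 26/5
a_2 = 10: 265/51
a_3 = 5: 1351/260
a_4 = 10: 13775/2651

13775/2651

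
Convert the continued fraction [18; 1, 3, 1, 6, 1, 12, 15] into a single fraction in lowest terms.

142258/7569

Build up convergents one term at a time:
a_0 = 18: 18/1
a_1 = 1: 19/1
a_2 = 3: 75/4
a_3 = 1: 94/5
a_4 = 6: 639/34
a_5 = 1: 733/39
a_6 = 12: 9435/502
a_7 = 15: 142258/7569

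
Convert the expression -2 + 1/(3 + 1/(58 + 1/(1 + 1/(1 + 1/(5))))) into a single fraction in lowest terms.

-3242/1943

a_0 = -2: -2/1
a_1 = 3: -5/3
a_2 = 58: -292/175
a_3 = 1: -297/178
a_4 = 1: -589/353
a_5 = 5: -3242/1943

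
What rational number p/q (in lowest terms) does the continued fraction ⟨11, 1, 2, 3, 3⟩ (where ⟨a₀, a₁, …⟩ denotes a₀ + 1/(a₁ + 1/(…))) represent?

386/33

Build up convergents one term at a time:
a_0 = 11: 11/1
a_1 = 1: 12/1
a_2 = 2: 35/3
a_3 = 3: 117/10
a_4 = 3: 386/33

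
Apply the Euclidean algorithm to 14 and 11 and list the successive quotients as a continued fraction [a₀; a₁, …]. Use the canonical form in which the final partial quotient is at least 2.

[1; 3, 1, 2]

14 = 1·11 + 3, so a_0 = 1
11 = 3·3 + 2, so a_1 = 3
3 = 1·2 + 1, so a_2 = 1
2 = 2·1 + 0, so a_3 = 2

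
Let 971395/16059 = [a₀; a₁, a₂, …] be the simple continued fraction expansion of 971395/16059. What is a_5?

Run the Euclidean algorithm, recording each quotient:
971395 = 60·16059 + 7855, so a_0 = 60
16059 = 2·7855 + 349, so a_1 = 2
7855 = 22·349 + 177, so a_2 = 22
349 = 1·177 + 172, so a_3 = 1
177 = 1·172 + 5, so a_4 = 1
172 = 34·5 + 2, so a_5 = 34

34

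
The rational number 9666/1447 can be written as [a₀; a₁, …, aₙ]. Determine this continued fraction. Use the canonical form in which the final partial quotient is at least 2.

[6; 1, 2, 7, 1, 57]

9666 ÷ 1447 → quotient 6, remainder 984
1447 ÷ 984 → quotient 1, remainder 463
984 ÷ 463 → quotient 2, remainder 58
463 ÷ 58 → quotient 7, remainder 57
58 ÷ 57 → quotient 1, remainder 1
57 ÷ 1 → quotient 57, remainder 0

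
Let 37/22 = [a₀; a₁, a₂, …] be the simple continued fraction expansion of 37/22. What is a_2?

2

37 ÷ 22 → quotient 1, remainder 15
22 ÷ 15 → quotient 1, remainder 7
15 ÷ 7 → quotient 2, remainder 1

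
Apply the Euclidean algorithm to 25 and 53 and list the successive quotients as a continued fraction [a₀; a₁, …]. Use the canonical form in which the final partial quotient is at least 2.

Repeatedly divide and take the remainder:
25 = 0·53 + 25, so a_0 = 0
53 = 2·25 + 3, so a_1 = 2
25 = 8·3 + 1, so a_2 = 8
3 = 3·1 + 0, so a_3 = 3

[0; 2, 8, 3]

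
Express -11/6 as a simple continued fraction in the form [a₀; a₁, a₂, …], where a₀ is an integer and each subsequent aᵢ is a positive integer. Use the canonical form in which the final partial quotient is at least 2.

[-2; 6]

Apply division with remainder until the remainder is 0:
-11 = -2·6 + 1, so a_0 = -2
6 = 6·1 + 0, so a_1 = 6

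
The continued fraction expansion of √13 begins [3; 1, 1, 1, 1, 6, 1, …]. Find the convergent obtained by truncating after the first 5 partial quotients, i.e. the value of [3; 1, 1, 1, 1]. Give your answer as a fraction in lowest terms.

a_0 = 3: 3/1
a_1 = 1: 4/1
a_2 = 1: 7/2
a_3 = 1: 11/3
a_4 = 1: 18/5

18/5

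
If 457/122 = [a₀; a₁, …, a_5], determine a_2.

457 ÷ 122 → quotient 3, remainder 91
122 ÷ 91 → quotient 1, remainder 31
91 ÷ 31 → quotient 2, remainder 29

2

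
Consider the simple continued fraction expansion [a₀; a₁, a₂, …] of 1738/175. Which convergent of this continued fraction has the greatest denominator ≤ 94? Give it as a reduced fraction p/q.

List convergents until the denominator exceeds the bound:
a_0 = 9: 9/1  (≤ bound)
a_1 = 1: 10/1  (≤ bound)
a_2 = 13: 139/14  (≤ bound)
a_3 = 1: 149/15  (≤ bound)
a_4 = 1: 288/29  (≤ bound)
a_5 = 2: 725/73  (≤ bound)
a_6 = 2: 1738/175  (> 94, stop)

725/73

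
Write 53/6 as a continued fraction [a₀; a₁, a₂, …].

Apply division with remainder until the remainder is 0:
53 ÷ 6 → quotient 8, remainder 5
6 ÷ 5 → quotient 1, remainder 1
5 ÷ 1 → quotient 5, remainder 0

[8; 1, 5]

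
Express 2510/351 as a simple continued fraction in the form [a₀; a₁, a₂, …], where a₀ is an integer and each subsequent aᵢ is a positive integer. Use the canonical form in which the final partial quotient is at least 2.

Repeatedly divide and take the remainder:
2510 ÷ 351 → quotient 7, remainder 53
351 ÷ 53 → quotient 6, remainder 33
53 ÷ 33 → quotient 1, remainder 20
33 ÷ 20 → quotient 1, remainder 13
20 ÷ 13 → quotient 1, remainder 7
13 ÷ 7 → quotient 1, remainder 6
7 ÷ 6 → quotient 1, remainder 1
6 ÷ 1 → quotient 6, remainder 0

[7; 6, 1, 1, 1, 1, 1, 6]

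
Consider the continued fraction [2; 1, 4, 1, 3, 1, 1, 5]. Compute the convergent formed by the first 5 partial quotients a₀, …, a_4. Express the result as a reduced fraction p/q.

65/23

Start with 3.
1 + 1/(3/1) = 1 + 1/3 = 4/3
4 + 1/(4/3) = 4 + 3/4 = 19/4
1 + 1/(19/4) = 1 + 4/19 = 23/19
2 + 1/(23/19) = 2 + 19/23 = 65/23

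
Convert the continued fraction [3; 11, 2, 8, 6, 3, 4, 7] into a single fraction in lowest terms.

Starting at the tail and folding back:
Start with 7.
4 + 1/(7/1) = 4 + 1/7 = 29/7
3 + 1/(29/7) = 3 + 7/29 = 94/29
6 + 1/(94/29) = 6 + 29/94 = 593/94
8 + 1/(593/94) = 8 + 94/593 = 4838/593
2 + 1/(4838/593) = 2 + 593/4838 = 10269/4838
11 + 1/(10269/4838) = 11 + 4838/10269 = 117797/10269
3 + 1/(117797/10269) = 3 + 10269/117797 = 363660/117797

363660/117797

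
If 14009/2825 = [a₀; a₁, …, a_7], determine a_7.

6

14009 = 4·2825 + 2709, so a_0 = 4
2825 = 1·2709 + 116, so a_1 = 1
2709 = 23·116 + 41, so a_2 = 23
116 = 2·41 + 34, so a_3 = 2
41 = 1·34 + 7, so a_4 = 1
34 = 4·7 + 6, so a_5 = 4
7 = 1·6 + 1, so a_6 = 1
6 = 6·1 + 0, so a_7 = 6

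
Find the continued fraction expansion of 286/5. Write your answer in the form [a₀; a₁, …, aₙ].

[57; 5]

Repeatedly divide and take the remainder:
286 ÷ 5 → quotient 57, remainder 1
5 ÷ 1 → quotient 5, remainder 0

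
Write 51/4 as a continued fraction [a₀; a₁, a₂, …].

⌊51/4⌋ = 12, remainder 3
⌊4/3⌋ = 1, remainder 1
⌊3/1⌋ = 3, remainder 0

[12; 1, 3]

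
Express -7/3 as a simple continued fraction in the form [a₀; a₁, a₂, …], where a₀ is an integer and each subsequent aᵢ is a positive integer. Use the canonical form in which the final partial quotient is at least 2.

[-3; 1, 2]

Apply division with remainder until the remainder is 0:
⌊-7/3⌋ = -3, remainder 2
⌊3/2⌋ = 1, remainder 1
⌊2/1⌋ = 2, remainder 0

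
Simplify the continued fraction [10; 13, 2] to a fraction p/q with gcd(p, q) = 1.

a_0 = 10: 10/1
a_1 = 13: 131/13
a_2 = 2: 272/27

272/27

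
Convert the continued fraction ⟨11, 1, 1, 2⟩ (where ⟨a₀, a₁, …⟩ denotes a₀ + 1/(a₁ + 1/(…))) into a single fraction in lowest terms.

Starting at the tail and folding back:
Start with 2.
1 + 1/(2/1) = 1 + 1/2 = 3/2
1 + 1/(3/2) = 1 + 2/3 = 5/3
11 + 1/(5/3) = 11 + 3/5 = 58/5

58/5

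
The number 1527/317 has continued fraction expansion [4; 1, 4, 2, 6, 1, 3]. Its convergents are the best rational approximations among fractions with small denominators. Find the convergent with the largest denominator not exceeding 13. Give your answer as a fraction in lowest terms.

53/11

a_0 = 4: 4/1  (≤ bound)
a_1 = 1: 5/1  (≤ bound)
a_2 = 4: 24/5  (≤ bound)
a_3 = 2: 53/11  (≤ bound)
a_4 = 6: 342/71  (> 13, stop)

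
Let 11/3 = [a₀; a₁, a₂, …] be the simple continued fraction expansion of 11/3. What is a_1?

1

Apply division with remainder until the remainder is 0:
11 ÷ 3 → quotient 3, remainder 2
3 ÷ 2 → quotient 1, remainder 1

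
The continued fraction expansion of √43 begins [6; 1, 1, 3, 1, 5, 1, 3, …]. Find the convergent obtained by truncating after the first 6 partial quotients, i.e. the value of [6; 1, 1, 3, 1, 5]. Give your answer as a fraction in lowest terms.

a_0 = 6: 6/1
a_1 = 1: 7/1
a_2 = 1: 13/2
a_3 = 3: 46/7
a_4 = 1: 59/9
a_5 = 5: 341/52

341/52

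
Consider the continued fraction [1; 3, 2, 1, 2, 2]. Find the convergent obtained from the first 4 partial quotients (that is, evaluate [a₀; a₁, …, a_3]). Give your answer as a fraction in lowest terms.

Use the convergent recurrence hₖ = aₖ·hₖ₋₁ + hₖ₋₂ (and likewise for the denominators kₖ):
a_0 = 1: 1/1
a_1 = 3: 4/3
a_2 = 2: 9/7
a_3 = 1: 13/10

13/10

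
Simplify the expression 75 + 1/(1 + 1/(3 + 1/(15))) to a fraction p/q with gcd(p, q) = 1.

4621/61

Work from the innermost term outward:
Start with 15.
3 + 1/(15/1) = 3 + 1/15 = 46/15
1 + 1/(46/15) = 1 + 15/46 = 61/46
75 + 1/(61/46) = 75 + 46/61 = 4621/61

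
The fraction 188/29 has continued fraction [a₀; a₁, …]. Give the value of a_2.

14

188 ÷ 29 → quotient 6, remainder 14
29 ÷ 14 → quotient 2, remainder 1
14 ÷ 1 → quotient 14, remainder 0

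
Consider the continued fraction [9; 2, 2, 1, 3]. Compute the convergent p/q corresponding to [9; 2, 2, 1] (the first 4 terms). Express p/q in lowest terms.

66/7

Start with 1.
2 + 1/(1/1) = 2 + 1/1 = 3/1
2 + 1/(3/1) = 2 + 1/3 = 7/3
9 + 1/(7/3) = 9 + 3/7 = 66/7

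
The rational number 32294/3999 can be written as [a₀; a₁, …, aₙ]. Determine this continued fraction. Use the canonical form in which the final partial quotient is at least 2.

32294 ÷ 3999 → quotient 8, remainder 302
3999 ÷ 302 → quotient 13, remainder 73
302 ÷ 73 → quotient 4, remainder 10
73 ÷ 10 → quotient 7, remainder 3
10 ÷ 3 → quotient 3, remainder 1
3 ÷ 1 → quotient 3, remainder 0

[8; 13, 4, 7, 3, 3]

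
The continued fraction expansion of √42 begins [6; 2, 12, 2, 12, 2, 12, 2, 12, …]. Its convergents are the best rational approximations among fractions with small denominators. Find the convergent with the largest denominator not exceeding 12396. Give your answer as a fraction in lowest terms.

a_0 = 6: 6/1  (≤ bound)
a_1 = 2: 13/2  (≤ bound)
a_2 = 12: 162/25  (≤ bound)
a_3 = 2: 337/52  (≤ bound)
a_4 = 12: 4206/649  (≤ bound)
a_5 = 2: 8749/1350  (≤ bound)
a_6 = 12: 109194/16849  (> 12396, stop)

8749/1350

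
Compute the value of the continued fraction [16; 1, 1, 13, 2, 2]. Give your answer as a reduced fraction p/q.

Starting at the tail and folding back:
Start with 2.
2 + 1/(2/1) = 2 + 1/2 = 5/2
13 + 1/(5/2) = 13 + 2/5 = 67/5
1 + 1/(67/5) = 1 + 5/67 = 72/67
1 + 1/(72/67) = 1 + 67/72 = 139/72
16 + 1/(139/72) = 16 + 72/139 = 2296/139

2296/139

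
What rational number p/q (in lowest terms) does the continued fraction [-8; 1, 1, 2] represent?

Build up convergents one term at a time:
a_0 = -8: -8/1
a_1 = 1: -7/1
a_2 = 1: -15/2
a_3 = 2: -37/5

-37/5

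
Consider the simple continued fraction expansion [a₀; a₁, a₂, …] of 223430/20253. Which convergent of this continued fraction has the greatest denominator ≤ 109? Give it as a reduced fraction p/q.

1037/94

a_0 = 11: 11/1  (≤ bound)
a_1 = 31: 342/31  (≤ bound)
a_2 = 3: 1037/94  (≤ bound)
a_3 = 3: 3453/313  (> 109, stop)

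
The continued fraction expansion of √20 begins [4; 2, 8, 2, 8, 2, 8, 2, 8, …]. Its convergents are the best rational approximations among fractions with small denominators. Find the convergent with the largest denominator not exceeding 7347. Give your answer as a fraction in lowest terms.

24476/5473

a_0 = 4: 4/1  (≤ bound)
a_1 = 2: 9/2  (≤ bound)
a_2 = 8: 76/17  (≤ bound)
a_3 = 2: 161/36  (≤ bound)
a_4 = 8: 1364/305  (≤ bound)
a_5 = 2: 2889/646  (≤ bound)
a_6 = 8: 24476/5473  (≤ bound)
a_7 = 2: 51841/11592  (> 7347, stop)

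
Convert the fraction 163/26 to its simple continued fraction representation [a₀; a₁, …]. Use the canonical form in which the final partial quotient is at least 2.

163 = 6·26 + 7, so a_0 = 6
26 = 3·7 + 5, so a_1 = 3
7 = 1·5 + 2, so a_2 = 1
5 = 2·2 + 1, so a_3 = 2
2 = 2·1 + 0, so a_4 = 2

[6; 3, 1, 2, 2]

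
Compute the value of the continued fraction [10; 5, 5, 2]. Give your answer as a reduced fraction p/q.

Work from the innermost term outward:
Start with 2.
5 + 1/(2/1) = 5 + 1/2 = 11/2
5 + 1/(11/2) = 5 + 2/11 = 57/11
10 + 1/(57/11) = 10 + 11/57 = 581/57

581/57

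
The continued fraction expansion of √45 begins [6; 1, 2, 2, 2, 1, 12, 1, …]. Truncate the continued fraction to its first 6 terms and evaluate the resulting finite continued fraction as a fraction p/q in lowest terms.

161/24

a_0 = 6: 6/1
a_1 = 1: 7/1
a_2 = 2: 20/3
a_3 = 2: 47/7
a_4 = 2: 114/17
a_5 = 1: 161/24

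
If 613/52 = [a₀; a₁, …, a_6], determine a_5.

1

Repeatedly divide and take the remainder:
⌊613/52⌋ = 11, remainder 41
⌊52/41⌋ = 1, remainder 11
⌊41/11⌋ = 3, remainder 8
⌊11/8⌋ = 1, remainder 3
⌊8/3⌋ = 2, remainder 2
⌊3/2⌋ = 1, remainder 1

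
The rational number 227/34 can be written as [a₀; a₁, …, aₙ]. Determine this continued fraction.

[6; 1, 2, 11]

Repeatedly divide and take the remainder:
227 = 6·34 + 23, so a_0 = 6
34 = 1·23 + 11, so a_1 = 1
23 = 2·11 + 1, so a_2 = 2
11 = 11·1 + 0, so a_3 = 11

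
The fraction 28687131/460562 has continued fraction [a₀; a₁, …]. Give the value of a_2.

2

28687131 ÷ 460562 → quotient 62, remainder 132287
460562 ÷ 132287 → quotient 3, remainder 63701
132287 ÷ 63701 → quotient 2, remainder 4885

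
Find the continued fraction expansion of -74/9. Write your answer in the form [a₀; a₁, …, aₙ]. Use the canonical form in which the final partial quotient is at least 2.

-74 = -9·9 + 7, so a_0 = -9
9 = 1·7 + 2, so a_1 = 1
7 = 3·2 + 1, so a_2 = 3
2 = 2·1 + 0, so a_3 = 2

[-9; 1, 3, 2]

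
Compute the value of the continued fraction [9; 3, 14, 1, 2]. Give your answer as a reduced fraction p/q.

Start with 2.
1 + 1/(2/1) = 1 + 1/2 = 3/2
14 + 1/(3/2) = 14 + 2/3 = 44/3
3 + 1/(44/3) = 3 + 3/44 = 135/44
9 + 1/(135/44) = 9 + 44/135 = 1259/135

1259/135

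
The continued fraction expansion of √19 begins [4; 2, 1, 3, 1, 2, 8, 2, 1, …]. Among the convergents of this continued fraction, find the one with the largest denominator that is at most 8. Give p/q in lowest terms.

13/3

a_0 = 4: 4/1  (≤ bound)
a_1 = 2: 9/2  (≤ bound)
a_2 = 1: 13/3  (≤ bound)
a_3 = 3: 48/11  (> 8, stop)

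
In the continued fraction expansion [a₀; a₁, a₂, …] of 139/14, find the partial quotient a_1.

139 = 9·14 + 13, so a_0 = 9
14 = 1·13 + 1, so a_1 = 1

1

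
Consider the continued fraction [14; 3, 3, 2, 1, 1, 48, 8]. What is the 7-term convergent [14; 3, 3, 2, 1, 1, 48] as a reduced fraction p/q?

38920/2721

a_0 = 14: 14/1
a_1 = 3: 43/3
a_2 = 3: 143/10
a_3 = 2: 329/23
a_4 = 1: 472/33
a_5 = 1: 801/56
a_6 = 48: 38920/2721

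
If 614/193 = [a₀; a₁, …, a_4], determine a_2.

1

Repeatedly divide and take the remainder:
614 = 3·193 + 35, so a_0 = 3
193 = 5·35 + 18, so a_1 = 5
35 = 1·18 + 17, so a_2 = 1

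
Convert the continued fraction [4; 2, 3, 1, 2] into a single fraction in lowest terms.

111/25

Start with 2.
1 + 1/(2/1) = 1 + 1/2 = 3/2
3 + 1/(3/2) = 3 + 2/3 = 11/3
2 + 1/(11/3) = 2 + 3/11 = 25/11
4 + 1/(25/11) = 4 + 11/25 = 111/25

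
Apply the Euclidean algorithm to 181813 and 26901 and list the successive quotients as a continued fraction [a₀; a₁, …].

181813 ÷ 26901 → quotient 6, remainder 20407
26901 ÷ 20407 → quotient 1, remainder 6494
20407 ÷ 6494 → quotient 3, remainder 925
6494 ÷ 925 → quotient 7, remainder 19
925 ÷ 19 → quotient 48, remainder 13
19 ÷ 13 → quotient 1, remainder 6
13 ÷ 6 → quotient 2, remainder 1
6 ÷ 1 → quotient 6, remainder 0

[6; 1, 3, 7, 48, 1, 2, 6]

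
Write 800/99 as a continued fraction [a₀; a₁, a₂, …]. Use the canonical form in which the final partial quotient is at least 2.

[8; 12, 2, 1, 2]

800 ÷ 99 → quotient 8, remainder 8
99 ÷ 8 → quotient 12, remainder 3
8 ÷ 3 → quotient 2, remainder 2
3 ÷ 2 → quotient 1, remainder 1
2 ÷ 1 → quotient 2, remainder 0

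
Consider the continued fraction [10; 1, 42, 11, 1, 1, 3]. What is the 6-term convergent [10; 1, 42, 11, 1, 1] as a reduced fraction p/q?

a_0 = 10: 10/1
a_1 = 1: 11/1
a_2 = 42: 472/43
a_3 = 11: 5203/474
a_4 = 1: 5675/517
a_5 = 1: 10878/991

10878/991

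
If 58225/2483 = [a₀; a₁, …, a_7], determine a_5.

6

Apply division with remainder until the remainder is 0:
58225 = 23·2483 + 1116, so a_0 = 23
2483 = 2·1116 + 251, so a_1 = 2
1116 = 4·251 + 112, so a_2 = 4
251 = 2·112 + 27, so a_3 = 2
112 = 4·27 + 4, so a_4 = 4
27 = 6·4 + 3, so a_5 = 6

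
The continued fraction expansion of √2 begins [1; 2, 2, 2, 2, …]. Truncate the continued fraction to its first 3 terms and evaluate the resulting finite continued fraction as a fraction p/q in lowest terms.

Start with 2.
2 + 1/(2/1) = 2 + 1/2 = 5/2
1 + 1/(5/2) = 1 + 2/5 = 7/5

7/5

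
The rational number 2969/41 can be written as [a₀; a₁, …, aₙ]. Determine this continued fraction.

[72; 2, 2, 2, 3]

Run the Euclidean algorithm, recording each quotient:
2969 ÷ 41 → quotient 72, remainder 17
41 ÷ 17 → quotient 2, remainder 7
17 ÷ 7 → quotient 2, remainder 3
7 ÷ 3 → quotient 2, remainder 1
3 ÷ 1 → quotient 3, remainder 0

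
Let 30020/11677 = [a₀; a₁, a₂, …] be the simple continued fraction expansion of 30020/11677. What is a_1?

30020 ÷ 11677 → quotient 2, remainder 6666
11677 ÷ 6666 → quotient 1, remainder 5011

1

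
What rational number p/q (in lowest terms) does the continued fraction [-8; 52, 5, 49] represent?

-102482/12841

Starting at the tail and folding back:
Start with 49.
5 + 1/(49/1) = 5 + 1/49 = 246/49
52 + 1/(246/49) = 52 + 49/246 = 12841/246
-8 + 1/(12841/246) = -8 + 246/12841 = -102482/12841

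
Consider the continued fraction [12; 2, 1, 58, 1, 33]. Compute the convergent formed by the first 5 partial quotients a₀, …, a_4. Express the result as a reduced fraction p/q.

2208/179

a_0 = 12: 12/1
a_1 = 2: 25/2
a_2 = 1: 37/3
a_3 = 58: 2171/176
a_4 = 1: 2208/179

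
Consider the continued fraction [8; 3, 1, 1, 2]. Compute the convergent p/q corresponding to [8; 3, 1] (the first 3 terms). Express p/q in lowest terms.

Use the convergent recurrence hₖ = aₖ·hₖ₋₁ + hₖ₋₂ (and likewise for the denominators kₖ):
a_0 = 8: 8/1
a_1 = 3: 25/3
a_2 = 1: 33/4

33/4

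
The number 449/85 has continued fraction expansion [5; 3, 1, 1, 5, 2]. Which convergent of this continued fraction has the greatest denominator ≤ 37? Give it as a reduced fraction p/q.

37/7

a_0 = 5: 5/1  (≤ bound)
a_1 = 3: 16/3  (≤ bound)
a_2 = 1: 21/4  (≤ bound)
a_3 = 1: 37/7  (≤ bound)
a_4 = 5: 206/39  (> 37, stop)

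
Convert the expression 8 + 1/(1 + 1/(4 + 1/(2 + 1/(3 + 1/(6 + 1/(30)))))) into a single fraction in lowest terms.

a_0 = 8: 8/1
a_1 = 1: 9/1
a_2 = 4: 44/5
a_3 = 2: 97/11
a_4 = 3: 335/38
a_5 = 6: 2107/239
a_6 = 30: 63545/7208

63545/7208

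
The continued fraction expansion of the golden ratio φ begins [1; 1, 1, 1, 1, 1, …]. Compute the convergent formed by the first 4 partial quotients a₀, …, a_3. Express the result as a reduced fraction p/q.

5/3

Start with 1.
1 + 1/(1/1) = 1 + 1/1 = 2/1
1 + 1/(2/1) = 1 + 1/2 = 3/2
1 + 1/(3/2) = 1 + 2/3 = 5/3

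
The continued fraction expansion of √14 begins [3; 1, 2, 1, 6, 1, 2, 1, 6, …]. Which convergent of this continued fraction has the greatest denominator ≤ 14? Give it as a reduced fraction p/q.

List convergents until the denominator exceeds the bound:
a_0 = 3: 3/1  (≤ bound)
a_1 = 1: 4/1  (≤ bound)
a_2 = 2: 11/3  (≤ bound)
a_3 = 1: 15/4  (≤ bound)
a_4 = 6: 101/27  (> 14, stop)

15/4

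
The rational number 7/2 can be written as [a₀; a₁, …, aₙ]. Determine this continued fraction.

7 ÷ 2 → quotient 3, remainder 1
2 ÷ 1 → quotient 2, remainder 0

[3; 2]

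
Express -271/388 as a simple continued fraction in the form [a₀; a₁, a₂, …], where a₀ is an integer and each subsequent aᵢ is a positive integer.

-271 = -1·388 + 117, so a_0 = -1
388 = 3·117 + 37, so a_1 = 3
117 = 3·37 + 6, so a_2 = 3
37 = 6·6 + 1, so a_3 = 6
6 = 6·1 + 0, so a_4 = 6

[-1; 3, 3, 6, 6]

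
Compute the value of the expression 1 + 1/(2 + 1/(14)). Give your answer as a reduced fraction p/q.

43/29

Start with 14.
2 + 1/(14/1) = 2 + 1/14 = 29/14
1 + 1/(29/14) = 1 + 14/29 = 43/29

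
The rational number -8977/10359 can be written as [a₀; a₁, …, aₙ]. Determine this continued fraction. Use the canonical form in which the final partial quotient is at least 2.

Apply division with remainder until the remainder is 0:
-8977 ÷ 10359 → quotient -1, remainder 1382
10359 ÷ 1382 → quotient 7, remainder 685
1382 ÷ 685 → quotient 2, remainder 12
685 ÷ 12 → quotient 57, remainder 1
12 ÷ 1 → quotient 12, remainder 0

[-1; 7, 2, 57, 12]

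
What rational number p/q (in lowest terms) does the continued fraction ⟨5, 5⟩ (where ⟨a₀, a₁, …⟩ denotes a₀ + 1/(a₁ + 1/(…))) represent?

a_0 = 5: 5/1
a_1 = 5: 26/5

26/5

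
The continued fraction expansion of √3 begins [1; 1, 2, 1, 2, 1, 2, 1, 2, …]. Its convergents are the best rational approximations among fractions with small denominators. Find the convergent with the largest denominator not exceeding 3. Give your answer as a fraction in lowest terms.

5/3

List convergents until the denominator exceeds the bound:
a_0 = 1: 1/1  (≤ bound)
a_1 = 1: 2/1  (≤ bound)
a_2 = 2: 5/3  (≤ bound)
a_3 = 1: 7/4  (> 3, stop)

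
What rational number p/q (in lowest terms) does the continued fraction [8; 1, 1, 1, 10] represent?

277/32

Start with 10.
1 + 1/(10/1) = 1 + 1/10 = 11/10
1 + 1/(11/10) = 1 + 10/11 = 21/11
1 + 1/(21/11) = 1 + 11/21 = 32/21
8 + 1/(32/21) = 8 + 21/32 = 277/32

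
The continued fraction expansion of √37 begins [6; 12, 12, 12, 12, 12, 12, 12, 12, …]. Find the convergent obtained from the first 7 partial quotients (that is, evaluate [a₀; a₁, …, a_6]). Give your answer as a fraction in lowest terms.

18798954/3090529

Use the convergent recurrence hₖ = aₖ·hₖ₋₁ + hₖ₋₂ (and likewise for the denominators kₖ):
a_0 = 6: 6/1
a_1 = 12: 73/12
a_2 = 12: 882/145
a_3 = 12: 10657/1752
a_4 = 12: 128766/21169
a_5 = 12: 1555849/255780
a_6 = 12: 18798954/3090529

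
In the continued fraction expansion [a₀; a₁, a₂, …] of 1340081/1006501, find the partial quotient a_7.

15

⌊1340081/1006501⌋ = 1, remainder 333580
⌊1006501/333580⌋ = 3, remainder 5761
⌊333580/5761⌋ = 57, remainder 5203
⌊5761/5203⌋ = 1, remainder 558
⌊5203/558⌋ = 9, remainder 181
⌊558/181⌋ = 3, remainder 15
⌊181/15⌋ = 12, remainder 1
⌊15/1⌋ = 15, remainder 0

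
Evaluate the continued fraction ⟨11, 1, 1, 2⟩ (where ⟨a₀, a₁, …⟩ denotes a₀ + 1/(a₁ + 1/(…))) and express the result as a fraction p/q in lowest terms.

58/5

Collapse the nested fraction from the inside out:
Start with 2.
1 + 1/(2/1) = 1 + 1/2 = 3/2
1 + 1/(3/2) = 1 + 2/3 = 5/3
11 + 1/(5/3) = 11 + 3/5 = 58/5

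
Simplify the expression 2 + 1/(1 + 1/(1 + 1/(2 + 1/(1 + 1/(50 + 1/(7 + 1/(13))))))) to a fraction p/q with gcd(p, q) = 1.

84230/32751

Build up convergents one term at a time:
a_0 = 2: 2/1
a_1 = 1: 3/1
a_2 = 1: 5/2
a_3 = 2: 13/5
a_4 = 1: 18/7
a_5 = 50: 913/355
a_6 = 7: 6409/2492
a_7 = 13: 84230/32751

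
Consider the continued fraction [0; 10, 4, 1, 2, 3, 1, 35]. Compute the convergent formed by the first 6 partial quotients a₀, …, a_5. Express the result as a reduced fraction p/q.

47/480

Use the convergent recurrence hₖ = aₖ·hₖ₋₁ + hₖ₋₂ (and likewise for the denominators kₖ):
a_0 = 0: 0/1
a_1 = 10: 1/10
a_2 = 4: 4/41
a_3 = 1: 5/51
a_4 = 2: 14/143
a_5 = 3: 47/480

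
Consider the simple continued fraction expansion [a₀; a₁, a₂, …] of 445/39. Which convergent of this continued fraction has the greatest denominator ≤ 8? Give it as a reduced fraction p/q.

List convergents until the denominator exceeds the bound:
a_0 = 11: 11/1  (≤ bound)
a_1 = 2: 23/2  (≤ bound)
a_2 = 2: 57/5  (≤ bound)
a_3 = 3: 194/17  (> 8, stop)

57/5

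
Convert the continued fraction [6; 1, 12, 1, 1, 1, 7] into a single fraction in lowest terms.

Collapse the nested fraction from the inside out:
Start with 7.
1 + 1/(7/1) = 1 + 1/7 = 8/7
1 + 1/(8/7) = 1 + 7/8 = 15/8
1 + 1/(15/8) = 1 + 8/15 = 23/15
12 + 1/(23/15) = 12 + 15/23 = 291/23
1 + 1/(291/23) = 1 + 23/291 = 314/291
6 + 1/(314/291) = 6 + 291/314 = 2175/314

2175/314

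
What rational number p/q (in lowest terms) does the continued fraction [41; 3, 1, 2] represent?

Work from the innermost term outward:
Start with 2.
1 + 1/(2/1) = 1 + 1/2 = 3/2
3 + 1/(3/2) = 3 + 2/3 = 11/3
41 + 1/(11/3) = 41 + 3/11 = 454/11

454/11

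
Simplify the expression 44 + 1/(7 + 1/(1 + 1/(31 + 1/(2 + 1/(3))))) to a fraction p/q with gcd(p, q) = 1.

Start with 3.
2 + 1/(3/1) = 2 + 1/3 = 7/3
31 + 1/(7/3) = 31 + 3/7 = 220/7
1 + 1/(220/7) = 1 + 7/220 = 227/220
7 + 1/(227/220) = 7 + 220/227 = 1809/227
44 + 1/(1809/227) = 44 + 227/1809 = 79823/1809

79823/1809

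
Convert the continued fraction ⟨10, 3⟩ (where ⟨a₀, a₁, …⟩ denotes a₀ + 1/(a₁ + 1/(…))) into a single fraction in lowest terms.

Collapse the nested fraction from the inside out:
Start with 3.
10 + 1/(3/1) = 10 + 1/3 = 31/3

31/3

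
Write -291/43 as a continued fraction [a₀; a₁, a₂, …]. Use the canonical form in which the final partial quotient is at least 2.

⌊-291/43⌋ = -7, remainder 10
⌊43/10⌋ = 4, remainder 3
⌊10/3⌋ = 3, remainder 1
⌊3/1⌋ = 3, remainder 0

[-7; 4, 3, 3]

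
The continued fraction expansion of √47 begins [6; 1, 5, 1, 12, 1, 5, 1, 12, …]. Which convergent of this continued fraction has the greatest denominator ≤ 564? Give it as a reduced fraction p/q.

a_0 = 6: 6/1  (≤ bound)
a_1 = 1: 7/1  (≤ bound)
a_2 = 5: 41/6  (≤ bound)
a_3 = 1: 48/7  (≤ bound)
a_4 = 12: 617/90  (≤ bound)
a_5 = 1: 665/97  (≤ bound)
a_6 = 5: 3942/575  (> 564, stop)

665/97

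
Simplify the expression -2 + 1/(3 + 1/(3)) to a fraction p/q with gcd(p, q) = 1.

Start with 3.
3 + 1/(3/1) = 3 + 1/3 = 10/3
-2 + 1/(10/3) = -2 + 3/10 = -17/10

-17/10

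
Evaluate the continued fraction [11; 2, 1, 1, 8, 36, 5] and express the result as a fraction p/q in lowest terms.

88975/7808

Starting at the tail and folding back:
Start with 5.
36 + 1/(5/1) = 36 + 1/5 = 181/5
8 + 1/(181/5) = 8 + 5/181 = 1453/181
1 + 1/(1453/181) = 1 + 181/1453 = 1634/1453
1 + 1/(1634/1453) = 1 + 1453/1634 = 3087/1634
2 + 1/(3087/1634) = 2 + 1634/3087 = 7808/3087
11 + 1/(7808/3087) = 11 + 3087/7808 = 88975/7808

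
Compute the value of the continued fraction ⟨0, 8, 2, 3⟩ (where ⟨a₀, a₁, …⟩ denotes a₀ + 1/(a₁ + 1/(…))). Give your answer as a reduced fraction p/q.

Start with 3.
2 + 1/(3/1) = 2 + 1/3 = 7/3
8 + 1/(7/3) = 8 + 3/7 = 59/7
0 + 1/(59/7) = 0 + 7/59 = 7/59

7/59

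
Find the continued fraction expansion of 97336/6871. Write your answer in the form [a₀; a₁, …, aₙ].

Apply division with remainder until the remainder is 0:
⌊97336/6871⌋ = 14, remainder 1142
⌊6871/1142⌋ = 6, remainder 19
⌊1142/19⌋ = 60, remainder 2
⌊19/2⌋ = 9, remainder 1
⌊2/1⌋ = 2, remainder 0

[14; 6, 60, 9, 2]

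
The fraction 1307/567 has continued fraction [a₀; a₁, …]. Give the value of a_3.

1

1307 = 2·567 + 173, so a_0 = 2
567 = 3·173 + 48, so a_1 = 3
173 = 3·48 + 29, so a_2 = 3
48 = 1·29 + 19, so a_3 = 1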